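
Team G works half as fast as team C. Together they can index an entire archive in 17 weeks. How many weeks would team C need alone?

51/2 weeks

Let team C's rate be r; then team G's rate is (1/2)r, so together (1/2 + 1)r = (3/2)r = 1/17.
Thus r = 2/51 per week.
Team C alone: 51/2 weeks; team G alone: 51 weeks.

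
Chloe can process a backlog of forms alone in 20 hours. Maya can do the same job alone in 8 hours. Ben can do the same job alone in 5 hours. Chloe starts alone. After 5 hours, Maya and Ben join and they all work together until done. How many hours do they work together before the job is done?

In the first 5 hours Chloe alone does 5/20 = 1/4 of the job, leaving 3/4.
Once everyone is working, combined rate: 1/20 + 1/8 + 1/5 = (2 + 5 + 8)/40 = 15/40 = 3/8 per hour.
Remaining 3/4 at 3/8 per hour takes 2 hours.

2 hours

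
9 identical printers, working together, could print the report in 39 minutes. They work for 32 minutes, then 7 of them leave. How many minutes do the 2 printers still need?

One printer does 1/351 of the job per minute.
After 32 minutes with 9 printers, 32/39 is done (7/39 left).
With 2 printers the rate is 2/351, so the rest takes 7/39 ÷ 2/351 = 63/2 minutes.

63/2 minutes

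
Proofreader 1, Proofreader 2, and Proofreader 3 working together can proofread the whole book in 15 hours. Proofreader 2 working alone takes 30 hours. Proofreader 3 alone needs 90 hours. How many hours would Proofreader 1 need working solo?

Combined rate is 1/15 per hour.
Known contribution: 1/30 + 1/90 = (3 + 1)/90 = 4/90 = 2/45 per hour.
So Proofreader 1's rate is 1/15 − 2/45 = 1/45, meaning 45 hours alone.

45 hours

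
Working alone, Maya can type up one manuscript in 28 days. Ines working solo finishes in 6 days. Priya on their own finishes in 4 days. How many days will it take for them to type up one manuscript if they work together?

42/19 days

Combined rate: 1/28 + 1/6 + 1/4 = (3 + 14 + 21)/84 = 38/84 = 19/42 per day.
Time = 1 ÷ (19/42) = 42/19 days.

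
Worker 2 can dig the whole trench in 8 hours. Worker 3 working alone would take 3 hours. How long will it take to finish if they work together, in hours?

24/11 hours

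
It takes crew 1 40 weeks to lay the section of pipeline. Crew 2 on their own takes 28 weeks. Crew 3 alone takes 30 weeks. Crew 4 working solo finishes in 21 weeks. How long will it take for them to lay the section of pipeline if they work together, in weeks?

Combined rate: 1/40 + 1/28 + 1/30 + 1/21 = (21 + 30 + 28 + 40)/840 = 119/840 = 17/120 per week.
Time = 1 ÷ (17/120) = 120/17 weeks.

120/17 weeks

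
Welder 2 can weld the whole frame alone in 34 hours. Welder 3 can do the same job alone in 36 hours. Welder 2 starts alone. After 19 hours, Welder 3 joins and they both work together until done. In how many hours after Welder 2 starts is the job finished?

In the first 19 hours Welder 2 alone does 19/34 of the job, leaving 15/34.
Once everyone is working, combined rate: 1/34 + 1/36 = (18 + 17)/612 = 35/612 per hour.
Remaining 15/34 at 35/612 per hour takes 54/7 hours.
Total from the start = 19 + 54/7 = 187/7 hours.

187/7 hours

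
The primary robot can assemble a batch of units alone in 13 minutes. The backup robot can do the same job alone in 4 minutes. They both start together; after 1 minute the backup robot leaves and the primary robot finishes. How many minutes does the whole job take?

In the first 1 minute the combined rate is 17/52, so 17/52 of the job is done, leaving 35/52.
After the backup robot leaves the rate is 1/13 per minute; the remaining 35/52 takes 35/4 minutes.
Total = 1 + 35/4 = 39/4 minutes.

39/4 minutes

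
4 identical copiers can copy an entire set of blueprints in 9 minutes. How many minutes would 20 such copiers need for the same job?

9/5 minutes

Total work is 4·9 = 36 copier-minutes.
With 20 copiers: 36/20 = 9/5 minutes.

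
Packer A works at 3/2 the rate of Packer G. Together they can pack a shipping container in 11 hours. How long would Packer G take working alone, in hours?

Let Packer G's rate be r; then Packer A's rate is (3/2)r, so together (3/2 + 1)r = (5/2)r = 1/11.
Thus r = 2/55 per hour.
Packer G alone: 55/2 hours; Packer A alone: 55/3 hours.

55/2 hours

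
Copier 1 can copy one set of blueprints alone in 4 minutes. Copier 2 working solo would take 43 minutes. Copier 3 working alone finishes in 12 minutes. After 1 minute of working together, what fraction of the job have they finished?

Combined rate: 1/4 + 1/43 + 1/12 = (129 + 12 + 43)/516 = 184/516 = 46/129 per minute.
In 1 minute they complete 1·46/129 = 46/129 of the job.

46/129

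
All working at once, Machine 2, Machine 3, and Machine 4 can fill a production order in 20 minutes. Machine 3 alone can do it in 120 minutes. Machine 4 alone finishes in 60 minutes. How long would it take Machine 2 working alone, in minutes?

Combined rate is 1/20 per minute.
Known contribution: 1/120 + 1/60 = (1 + 2)/120 = 3/120 = 1/40 per minute.
So Machine 2's rate is 1/20 − 1/40 = 1/40, meaning 40 minutes alone.

40 minutes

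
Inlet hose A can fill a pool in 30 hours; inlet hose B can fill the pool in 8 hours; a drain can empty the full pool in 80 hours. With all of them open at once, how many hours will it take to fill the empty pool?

Net rate = 1/30 + 1/8 − 1/80 = (8 + 30 − 3)/240 = 35/240 = 7/48 per hour.
Filling time = 1 ÷ (7/48) = 48/7 hours.

48/7 hours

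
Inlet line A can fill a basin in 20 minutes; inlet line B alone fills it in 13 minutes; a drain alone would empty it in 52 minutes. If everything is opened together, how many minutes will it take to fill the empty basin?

Net rate = 1/20 + 1/13 − 1/52 = (13 + 20 − 5)/260 = 28/260 = 7/65 per minute.
Filling time = 1 ÷ (7/65) = 65/7 minutes.

65/7 minutes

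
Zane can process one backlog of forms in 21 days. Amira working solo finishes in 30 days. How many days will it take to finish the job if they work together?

With two workers the combined time is the product over the sum: 21·30/(21+30) = 630/51 = 210/17 days.

210/17 days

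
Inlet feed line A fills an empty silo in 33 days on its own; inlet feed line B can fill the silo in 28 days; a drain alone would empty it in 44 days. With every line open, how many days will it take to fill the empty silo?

231/10 days

Net rate = 1/33 + 1/28 − 1/44 = (28 + 33 − 21)/924 = 40/924 = 10/231 per day.
Filling time = 1 ÷ (10/231) = 231/10 days.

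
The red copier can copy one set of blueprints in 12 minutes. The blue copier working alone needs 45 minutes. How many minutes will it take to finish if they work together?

With two workers the combined time is the product over the sum: 12·45/(12+45) = 540/57 = 180/19 minutes.

180/19 minutes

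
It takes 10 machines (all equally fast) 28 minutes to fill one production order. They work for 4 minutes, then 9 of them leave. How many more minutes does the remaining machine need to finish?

One machine does 1/280 of the job per minute.
After 4 minutes with 10 machines, 1/7 is done (6/7 left).
With 1 machine the rate is 1/280, so the rest takes 6/7 ÷ 1/280 = 240 minutes.

240 minutes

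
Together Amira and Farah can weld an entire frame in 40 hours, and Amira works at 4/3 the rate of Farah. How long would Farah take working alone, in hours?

280/3 hours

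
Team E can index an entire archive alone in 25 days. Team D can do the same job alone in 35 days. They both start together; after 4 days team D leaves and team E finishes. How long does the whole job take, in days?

In the first 4 days the combined rate is 12/175, so 48/175 of the job is done, leaving 127/175.
After team D leaves the rate is 1/25 per day; the remaining 127/175 takes 127/7 days.
Total = 4 + 127/7 = 155/7 days.

155/7 days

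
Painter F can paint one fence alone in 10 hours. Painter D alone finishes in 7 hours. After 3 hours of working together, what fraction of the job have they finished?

51/70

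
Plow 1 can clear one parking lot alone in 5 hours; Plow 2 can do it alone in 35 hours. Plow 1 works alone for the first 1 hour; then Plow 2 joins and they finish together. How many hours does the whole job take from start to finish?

9/2 hours

In 1 hour Plow 1 does 1/5 of the job, leaving 4/5.
Plow 1 and Plow 2 together work at 8/35 per hour, so finishing takes 4/5 ÷ 8/35 = 7/2 hours.
Total time = 1 + 7/2 = 9/2 hours.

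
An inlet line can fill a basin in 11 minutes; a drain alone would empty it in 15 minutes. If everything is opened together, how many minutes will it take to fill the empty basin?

Net rate = 1/11 − 1/15 = (15 − 11)/165 = 4/165 per minute.
Filling time = 1 ÷ (4/165) = 165/4 minutes.

165/4 minutes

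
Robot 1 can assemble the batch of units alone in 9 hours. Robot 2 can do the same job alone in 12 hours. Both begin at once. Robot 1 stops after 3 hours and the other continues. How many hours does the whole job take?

In the first 3 hours the combined rate is 7/36, so 7/12 of the job is done, leaving 5/12.
After robot 1 leaves the rate is 1/12 per hour; the remaining 5/12 takes 5 hours.
Total = 3 + 5 = 8 hours.

8 hours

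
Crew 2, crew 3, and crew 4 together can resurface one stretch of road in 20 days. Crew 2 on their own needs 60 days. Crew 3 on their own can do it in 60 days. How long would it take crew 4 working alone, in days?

Combined rate is 1/20 per day.
Known contribution: 1/60 + 1/60 = (1 + 1)/60 = 2/60 = 1/30 per day.
So crew 4's rate is 1/20 − 1/30 = 1/60, meaning 60 days alone.

60 days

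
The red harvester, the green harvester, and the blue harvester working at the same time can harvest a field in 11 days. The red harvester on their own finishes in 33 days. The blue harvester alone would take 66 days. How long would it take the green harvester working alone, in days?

Combined rate is 1/11 per day.
Known contribution: 1/33 + 1/66 = (2 + 1)/66 = 3/66 = 1/22 per day.
So the green harvester's rate is 1/11 − 1/22 = 1/22, meaning 22 days alone.

22 days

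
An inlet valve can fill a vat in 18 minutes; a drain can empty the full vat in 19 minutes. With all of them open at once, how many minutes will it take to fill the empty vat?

Net rate = 1/18 − 1/19 = (19 − 18)/342 = 1/342 per minute.
Filling time = 1 ÷ (1/342) = 342 minutes.

342 minutes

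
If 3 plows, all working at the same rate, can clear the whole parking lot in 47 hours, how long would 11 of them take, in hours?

141/11 hours

Total work is 3·47 = 141 plow-hours.
With 11 plows: 141/11 hours.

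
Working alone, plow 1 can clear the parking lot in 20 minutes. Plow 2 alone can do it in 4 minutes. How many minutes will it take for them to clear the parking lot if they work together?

10/3 minutes

Combined rate: 1/20 + 1/4 = (1 + 5)/20 = 6/20 = 3/10 per minute.
Time = 1 ÷ (3/10) = 10/3 minutes.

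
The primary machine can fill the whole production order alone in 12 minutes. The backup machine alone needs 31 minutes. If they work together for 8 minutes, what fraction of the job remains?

Combined rate: 1/12 + 1/31 = (31 + 12)/372 = 43/372 per minute.
In 8 minutes they complete 8·43/372 = 86/93 of the job.
So 7/93 remains.

7/93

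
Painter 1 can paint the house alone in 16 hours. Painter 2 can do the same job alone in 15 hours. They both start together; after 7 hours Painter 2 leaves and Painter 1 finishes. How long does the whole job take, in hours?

128/15 hours

In the first 7 hours the combined rate is 31/240, so 217/240 of the job is done, leaving 23/240.
After Painter 2 leaves the rate is 1/16 per hour; the remaining 23/240 takes 23/15 hours.
Total = 7 + 23/15 = 128/15 hours.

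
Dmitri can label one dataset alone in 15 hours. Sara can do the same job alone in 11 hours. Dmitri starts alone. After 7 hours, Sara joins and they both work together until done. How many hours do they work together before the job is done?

In the first 7 hours Dmitri alone does 7/15 of the job, leaving 8/15.
Once everyone is working, combined rate: 1/15 + 1/11 = (11 + 15)/165 = 26/165 per hour.
Remaining 8/15 at 26/165 per hour takes 44/13 hours.

44/13 hours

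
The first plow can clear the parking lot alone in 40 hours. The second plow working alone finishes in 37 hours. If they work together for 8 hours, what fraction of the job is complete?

77/185

Combined rate: 1/40 + 1/37 = (37 + 40)/1480 = 77/1480 per hour.
In 8 hours they complete 8·77/1480 = 77/185 of the job.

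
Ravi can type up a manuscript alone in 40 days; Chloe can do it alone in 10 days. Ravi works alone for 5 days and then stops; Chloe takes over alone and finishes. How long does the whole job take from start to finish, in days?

55/4 days

In 5 days Ravi does 5/40 = 1/8 of the job, leaving 7/8.
Chloe works at 1/10 per day, so finishing takes 7/8 ÷ 1/10 = 35/4 days.
Total time = 5 + 35/4 = 55/4 days.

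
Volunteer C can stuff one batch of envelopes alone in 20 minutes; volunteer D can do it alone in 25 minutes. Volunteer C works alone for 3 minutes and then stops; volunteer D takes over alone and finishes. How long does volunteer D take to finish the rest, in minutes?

85/4 minutes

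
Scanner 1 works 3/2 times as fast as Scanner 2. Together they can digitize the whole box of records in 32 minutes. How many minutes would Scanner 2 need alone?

80 minutes

Let Scanner 2's rate be r; then Scanner 1's rate is (3/2)r, so together (3/2 + 1)r = (5/2)r = 1/32.
Thus r = 1/80 per minute.
Scanner 2 alone: 80 minutes; Scanner 1 alone: 160/3 minutes.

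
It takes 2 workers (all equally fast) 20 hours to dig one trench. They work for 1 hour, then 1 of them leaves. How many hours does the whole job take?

One worker does 1/40 of the job per hour.
After 1 hour with 2 workers, 1/20 is done (19/20 left).
With 1 worker the rate is 1/40, so the rest takes 19/20 ÷ 1/40 = 38 hours.
Total = 1 + 38 = 39 hours.

39 hours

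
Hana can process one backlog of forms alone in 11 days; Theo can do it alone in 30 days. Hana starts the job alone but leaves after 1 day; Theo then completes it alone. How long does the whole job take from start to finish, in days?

In 1 day Hana does 1/11 of the job, leaving 10/11.
Theo works at 1/30 per day, so finishing takes 10/11 ÷ 1/30 = 300/11 days.
Total time = 1 + 300/11 = 311/11 days.

311/11 days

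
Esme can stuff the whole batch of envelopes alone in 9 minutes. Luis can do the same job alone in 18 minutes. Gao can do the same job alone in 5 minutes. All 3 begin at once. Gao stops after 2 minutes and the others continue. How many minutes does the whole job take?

In the first 2 minutes the combined rate is 11/30, so 11/15 of the job is done, leaving 4/15.
After Gao leaves the rate is 1/6 per minute; the remaining 4/15 takes 8/5 minutes.
Total = 2 + 8/5 = 18/5 minutes.

18/5 minutes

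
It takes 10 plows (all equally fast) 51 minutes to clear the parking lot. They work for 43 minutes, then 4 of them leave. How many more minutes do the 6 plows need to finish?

40/3 minutes

One plow does 1/510 of the job per minute.
After 43 minutes with 10 plows, 43/51 is done (8/51 left).
With 6 plows the rate is 6/510 = 1/85, so the rest takes 8/51 ÷ 1/85 = 40/3 minutes.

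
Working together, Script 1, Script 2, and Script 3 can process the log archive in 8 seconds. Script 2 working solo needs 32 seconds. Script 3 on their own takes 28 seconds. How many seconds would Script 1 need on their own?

Combined rate is 1/8 per second.
Known contribution: 1/32 + 1/28 = (7 + 8)/224 = 15/224 per second.
So Script 1's rate is 1/8 − 15/224 = 13/224, meaning 224/13 seconds alone.

224/13 seconds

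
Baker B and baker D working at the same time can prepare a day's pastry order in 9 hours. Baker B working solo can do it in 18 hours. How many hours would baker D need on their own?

18 hours

Combined rate is 1/9 per hour.
Known contribution: 1/18 per hour.
So baker D's rate is 1/9 − 1/18 = 1/18, meaning 18 hours alone.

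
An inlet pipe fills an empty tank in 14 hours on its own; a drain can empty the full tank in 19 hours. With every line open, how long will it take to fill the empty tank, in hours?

Net rate = 1/14 − 1/19 = (19 − 14)/266 = 5/266 per hour.
Filling time = 1 ÷ (5/266) = 266/5 hours.

266/5 hours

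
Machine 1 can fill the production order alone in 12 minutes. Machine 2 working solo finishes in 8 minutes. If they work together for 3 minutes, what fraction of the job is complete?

Combined rate: 1/12 + 1/8 = (2 + 3)/24 = 5/24 per minute.
In 3 minutes they complete 3·5/24 = 5/8 of the job.

5/8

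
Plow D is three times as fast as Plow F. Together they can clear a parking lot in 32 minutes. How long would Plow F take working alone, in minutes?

128 minutes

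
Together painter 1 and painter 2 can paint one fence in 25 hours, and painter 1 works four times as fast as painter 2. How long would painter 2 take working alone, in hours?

125 hours

Let painter 2's rate be r; then painter 1's rate is 4r, so together (4 + 1)r = 5r = 1/25.
Thus r = 1/125 per hour.
Painter 2 alone: 125 hours; painter 1 alone: 125/4 hours.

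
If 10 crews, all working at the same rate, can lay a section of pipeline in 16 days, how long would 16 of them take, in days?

10 days

Total work is 10·16 = 160 crew-days.
With 16 crews: 160/16 = 10 days.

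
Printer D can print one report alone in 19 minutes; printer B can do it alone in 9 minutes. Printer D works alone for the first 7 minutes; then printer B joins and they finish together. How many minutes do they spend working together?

In 7 minutes printer D does 7/19 of the job, leaving 12/19.
Printer D and printer B together work at 28/171 per minute, so finishing takes 12/19 ÷ 28/171 = 27/7 minutes.

27/7 minutes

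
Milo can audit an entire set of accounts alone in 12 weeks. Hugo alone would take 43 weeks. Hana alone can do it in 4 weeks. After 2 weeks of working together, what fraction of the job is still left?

37/129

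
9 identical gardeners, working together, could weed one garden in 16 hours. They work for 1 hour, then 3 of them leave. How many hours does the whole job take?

One gardener does 1/144 of the job per hour.
After 1 hour with 9 gardeners, 1/16 is done (15/16 left).
With 6 gardeners the rate is 6/144 = 1/24, so the rest takes 15/16 ÷ 1/24 = 45/2 hours.
Total = 1 + 45/2 = 47/2 hours.

47/2 hours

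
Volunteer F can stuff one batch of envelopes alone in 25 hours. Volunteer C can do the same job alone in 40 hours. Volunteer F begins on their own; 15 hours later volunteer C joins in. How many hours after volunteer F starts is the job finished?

In the first 15 hours volunteer F alone does 15/25 = 3/5 of the job, leaving 2/5.
Once everyone is working, combined rate: 1/25 + 1/40 = (8 + 5)/200 = 13/200 per hour.
Remaining 2/5 at 13/200 per hour takes 80/13 hours.
Total from the start = 15 + 80/13 = 275/13 hours.

275/13 hours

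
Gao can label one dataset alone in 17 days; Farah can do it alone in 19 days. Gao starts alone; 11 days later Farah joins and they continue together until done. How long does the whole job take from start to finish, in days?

85/6 days

In 11 days Gao does 11/17 of the job, leaving 6/17.
Gao and Farah together work at 36/323 per day, so finishing takes 6/17 ÷ 36/323 = 19/6 days.
Total time = 11 + 19/6 = 85/6 days.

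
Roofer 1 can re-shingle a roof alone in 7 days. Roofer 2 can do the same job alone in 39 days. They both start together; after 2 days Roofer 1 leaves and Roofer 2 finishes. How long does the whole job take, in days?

In the first 2 days the combined rate is 46/273, so 92/273 of the job is done, leaving 181/273.
After Roofer 1 leaves the rate is 1/39 per day; the remaining 181/273 takes 181/7 days.
Total = 2 + 181/7 = 195/7 days.

195/7 days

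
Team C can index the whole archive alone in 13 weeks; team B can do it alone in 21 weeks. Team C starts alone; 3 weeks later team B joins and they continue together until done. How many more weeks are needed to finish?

105/17 weeks

In 3 weeks team C does 3/13 of the job, leaving 10/13.
Team C and team B together work at 34/273 per week, so finishing takes 10/13 ÷ 34/273 = 105/17 weeks.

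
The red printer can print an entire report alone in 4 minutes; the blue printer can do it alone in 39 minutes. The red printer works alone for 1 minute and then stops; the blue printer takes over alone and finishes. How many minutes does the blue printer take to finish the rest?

In 1 minute the red printer does 1/4 of the job, leaving 3/4.
The blue printer works at 1/39 per minute, so finishing takes 3/4 ÷ 1/39 = 117/4 minutes.

117/4 minutes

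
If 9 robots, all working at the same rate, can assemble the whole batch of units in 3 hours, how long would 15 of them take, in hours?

Total work is 9·3 = 27 robot-hours.
With 15 robots: 27/15 = 9/5 hours.

9/5 hours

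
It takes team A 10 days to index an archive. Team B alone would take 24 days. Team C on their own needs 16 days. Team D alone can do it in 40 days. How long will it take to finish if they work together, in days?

48/11 days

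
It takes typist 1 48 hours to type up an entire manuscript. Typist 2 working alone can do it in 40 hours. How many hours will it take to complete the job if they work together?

Combined rate: 1/48 + 1/40 = (5 + 6)/240 = 11/240 per hour.
Time = 1 ÷ (11/240) = 240/11 hours.

240/11 hours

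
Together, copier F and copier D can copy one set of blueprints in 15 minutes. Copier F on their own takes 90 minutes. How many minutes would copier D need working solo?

18 minutes

Combined rate is 1/15 per minute.
Known contribution: 1/90 per minute.
So copier D's rate is 1/15 − 1/90 = 1/18, meaning 18 minutes alone.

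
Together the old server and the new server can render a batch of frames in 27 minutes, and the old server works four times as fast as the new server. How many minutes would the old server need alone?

135/4 minutes

Let the new server's rate be r; then the old server's rate is 4r, so together (4 + 1)r = 5r = 1/27.
Thus r = 1/135 per minute.
The new server alone: 135 minutes; the old server alone: 135/4 minutes.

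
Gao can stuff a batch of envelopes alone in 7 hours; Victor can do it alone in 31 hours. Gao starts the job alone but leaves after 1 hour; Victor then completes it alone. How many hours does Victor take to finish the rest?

In 1 hour Gao does 1/7 of the job, leaving 6/7.
Victor works at 1/31 per hour, so finishing takes 6/7 ÷ 1/31 = 186/7 hours.

186/7 hours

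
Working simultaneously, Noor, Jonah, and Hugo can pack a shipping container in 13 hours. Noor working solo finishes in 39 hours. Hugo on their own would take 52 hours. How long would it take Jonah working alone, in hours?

Combined rate is 1/13 per hour.
Known contribution: 1/39 + 1/52 = (4 + 3)/156 = 7/156 per hour.
So Jonah's rate is 1/13 − 7/156 = 5/156, meaning 156/5 hours alone.

156/5 hours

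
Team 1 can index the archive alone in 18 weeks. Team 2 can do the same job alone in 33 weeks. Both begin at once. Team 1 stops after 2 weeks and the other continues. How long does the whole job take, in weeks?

In the first 2 weeks the combined rate is 17/198, so 17/99 of the job is done, leaving 82/99.
After Team 1 leaves the rate is 1/33 per week; the remaining 82/99 takes 82/3 weeks.
Total = 2 + 82/3 = 88/3 weeks.

88/3 weeks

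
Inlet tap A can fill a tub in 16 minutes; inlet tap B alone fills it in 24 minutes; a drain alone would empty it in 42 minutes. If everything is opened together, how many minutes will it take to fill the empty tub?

112/9 minutes

Net rate = 1/16 + 1/24 − 1/42 = (21 + 14 − 8)/336 = 27/336 = 9/112 per minute.
Filling time = 1 ÷ (9/112) = 112/9 minutes.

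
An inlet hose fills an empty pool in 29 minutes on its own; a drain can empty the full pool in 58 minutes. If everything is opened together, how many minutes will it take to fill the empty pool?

58 minutes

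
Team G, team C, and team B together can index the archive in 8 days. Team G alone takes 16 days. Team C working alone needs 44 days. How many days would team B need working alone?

176/7 days

Combined rate is 1/8 per day.
Known contribution: 1/16 + 1/44 = (11 + 4)/176 = 15/176 per day.
So team B's rate is 1/8 − 15/176 = 7/176, meaning 176/7 days alone.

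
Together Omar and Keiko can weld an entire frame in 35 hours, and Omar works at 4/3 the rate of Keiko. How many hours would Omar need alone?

245/4 hours

Let Keiko's rate be r; then Omar's rate is (4/3)r, so together (4/3 + 1)r = (7/3)r = 1/35.
Thus r = 3/245 per hour.
Keiko alone: 245/3 hours; Omar alone: 245/4 hours.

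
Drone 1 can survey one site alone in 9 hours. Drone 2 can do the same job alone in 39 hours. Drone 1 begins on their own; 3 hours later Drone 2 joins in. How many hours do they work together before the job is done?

39/8 hours

In the first 3 hours Drone 1 alone does 3/9 = 1/3 of the job, leaving 2/3.
Once everyone is working, combined rate: 1/9 + 1/39 = (13 + 3)/117 = 16/117 per hour.
Remaining 2/3 at 16/117 per hour takes 39/8 hours.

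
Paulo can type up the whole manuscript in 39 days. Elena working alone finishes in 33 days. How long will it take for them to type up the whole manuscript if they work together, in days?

143/8 days

Combined rate: 1/39 + 1/33 = (11 + 13)/429 = 24/429 = 8/143 per day.
Time = 1 ÷ (8/143) = 143/8 days.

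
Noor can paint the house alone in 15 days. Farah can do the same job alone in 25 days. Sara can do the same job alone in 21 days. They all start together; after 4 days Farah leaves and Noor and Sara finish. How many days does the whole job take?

147/20 days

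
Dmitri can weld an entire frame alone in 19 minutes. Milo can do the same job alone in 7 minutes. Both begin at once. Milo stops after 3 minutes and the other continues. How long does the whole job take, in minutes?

76/7 minutes

In the first 3 minutes the combined rate is 26/133, so 78/133 of the job is done, leaving 55/133.
After Milo leaves the rate is 1/19 per minute; the remaining 55/133 takes 55/7 minutes.
Total = 3 + 55/7 = 76/7 minutes.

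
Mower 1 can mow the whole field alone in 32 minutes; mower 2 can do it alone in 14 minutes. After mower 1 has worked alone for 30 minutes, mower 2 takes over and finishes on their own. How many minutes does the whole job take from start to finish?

247/8 minutes

In 30 minutes mower 1 does 30/32 = 15/16 of the job, leaving 1/16.
Mower 2 works at 1/14 per minute, so finishing takes 1/16 ÷ 1/14 = 7/8 minutes.
Total time = 30 + 7/8 = 247/8 minutes.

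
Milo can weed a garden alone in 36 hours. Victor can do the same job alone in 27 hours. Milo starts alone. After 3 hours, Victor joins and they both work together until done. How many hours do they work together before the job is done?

99/7 hours

In the first 3 hours Milo alone does 3/36 = 1/12 of the job, leaving 11/12.
Once everyone is working, combined rate: 1/36 + 1/27 = (3 + 4)/108 = 7/108 per hour.
Remaining 11/12 at 7/108 per hour takes 99/7 hours.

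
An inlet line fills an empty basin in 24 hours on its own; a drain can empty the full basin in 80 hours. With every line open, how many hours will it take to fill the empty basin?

240/7 hours

Net rate = 1/24 − 1/80 = (10 − 3)/240 = 7/240 per hour.
Filling time = 1 ÷ (7/240) = 240/7 hours.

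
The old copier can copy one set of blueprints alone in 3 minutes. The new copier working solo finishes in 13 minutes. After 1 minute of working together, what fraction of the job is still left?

23/39

Combined rate: 1/3 + 1/13 = (13 + 3)/39 = 16/39 per minute.
In 1 minute they complete 1·16/39 = 16/39 of the job.
So 23/39 remains.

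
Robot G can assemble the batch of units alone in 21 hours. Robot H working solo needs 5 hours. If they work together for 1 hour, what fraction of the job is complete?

26/105

Combined rate: 1/21 + 1/5 = (5 + 21)/105 = 26/105 per hour.
In 1 hour they complete 1·26/105 = 26/105 of the job.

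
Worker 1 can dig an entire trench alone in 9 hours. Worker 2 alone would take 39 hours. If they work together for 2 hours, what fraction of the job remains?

85/117

Combined rate: 1/9 + 1/39 = (13 + 3)/117 = 16/117 per hour.
In 2 hours they complete 2·16/117 = 32/117 of the job.
So 85/117 remains.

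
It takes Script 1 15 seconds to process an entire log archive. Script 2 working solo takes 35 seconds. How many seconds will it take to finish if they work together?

Combined rate: 1/15 + 1/35 = (7 + 3)/105 = 10/105 = 2/21 per second.
Time = 1 ÷ (2/21) = 21/2 seconds.

21/2 seconds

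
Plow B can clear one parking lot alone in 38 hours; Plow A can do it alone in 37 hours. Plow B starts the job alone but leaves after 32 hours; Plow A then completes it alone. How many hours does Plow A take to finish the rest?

In 32 hours Plow B does 32/38 = 16/19 of the job, leaving 3/19.
Plow A works at 1/37 per hour, so finishing takes 3/19 ÷ 1/37 = 111/19 hours.

111/19 hours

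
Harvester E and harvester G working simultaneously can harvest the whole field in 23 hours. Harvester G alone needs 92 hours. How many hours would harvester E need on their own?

92/3 hours

Combined rate is 1/23 per hour.
Known contribution: 1/92 per hour.
So harvester E's rate is 1/23 − 1/92 = 3/92, meaning 92/3 hours alone.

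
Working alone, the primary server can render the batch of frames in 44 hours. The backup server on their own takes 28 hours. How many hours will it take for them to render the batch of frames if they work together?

154/9 hours

Combined rate: 1/44 + 1/28 = (7 + 11)/308 = 18/308 = 9/154 per hour.
Time = 1 ÷ (9/154) = 154/9 hours.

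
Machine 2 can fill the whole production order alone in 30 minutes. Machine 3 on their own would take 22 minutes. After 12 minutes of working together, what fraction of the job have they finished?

Combined rate: 1/30 + 1/22 = (11 + 15)/330 = 26/330 = 13/165 per minute.
In 12 minutes they complete 12·13/165 = 52/55 of the job.

52/55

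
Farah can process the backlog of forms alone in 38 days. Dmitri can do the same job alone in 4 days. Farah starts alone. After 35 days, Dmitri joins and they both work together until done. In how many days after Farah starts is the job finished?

In the first 35 days Farah alone does 35/38 of the job, leaving 3/38.
Once everyone is working, combined rate: 1/38 + 1/4 = (2 + 19)/76 = 21/76 per day.
Remaining 3/38 at 21/76 per day takes 2/7 days.
Total from the start = 35 + 2/7 = 247/7 days.

247/7 days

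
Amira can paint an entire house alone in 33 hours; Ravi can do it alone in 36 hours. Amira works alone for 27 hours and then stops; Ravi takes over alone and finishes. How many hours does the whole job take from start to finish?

In 27 hours Amira does 27/33 = 9/11 of the job, leaving 2/11.
Ravi works at 1/36 per hour, so finishing takes 2/11 ÷ 1/36 = 72/11 hours.
Total time = 27 + 72/11 = 369/11 hours.

369/11 hours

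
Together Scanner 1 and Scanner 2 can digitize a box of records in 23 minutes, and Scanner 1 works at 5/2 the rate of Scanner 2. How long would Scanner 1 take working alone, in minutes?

161/5 minutes

Let Scanner 2's rate be r; then Scanner 1's rate is (5/2)r, so together (5/2 + 1)r = (7/2)r = 1/23.
Thus r = 2/161 per minute.
Scanner 2 alone: 161/2 minutes; Scanner 1 alone: 161/5 minutes.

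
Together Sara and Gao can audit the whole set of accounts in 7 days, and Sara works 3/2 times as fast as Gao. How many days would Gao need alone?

Let Gao's rate be r; then Sara's rate is (3/2)r, so together (3/2 + 1)r = (5/2)r = 1/7.
Thus r = 2/35 per day.
Gao alone: 35/2 days; Sara alone: 35/3 days.

35/2 days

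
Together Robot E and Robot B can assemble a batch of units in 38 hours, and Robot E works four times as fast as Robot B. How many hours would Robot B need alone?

190 hours

Let Robot B's rate be r; then Robot E's rate is 4r, so together (4 + 1)r = 5r = 1/38.
Thus r = 1/190 per hour.
Robot B alone: 190 hours; Robot E alone: 95/2 hours.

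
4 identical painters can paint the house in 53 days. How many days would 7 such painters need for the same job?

212/7 days

Total work is 4·53 = 212 painter-days.
With 7 painters: 212/7 days.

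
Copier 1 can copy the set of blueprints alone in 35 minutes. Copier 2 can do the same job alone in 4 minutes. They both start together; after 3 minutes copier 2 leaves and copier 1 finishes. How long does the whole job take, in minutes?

35/4 minutes

In the first 3 minutes the combined rate is 39/140, so 117/140 of the job is done, leaving 23/140.
After copier 2 leaves the rate is 1/35 per minute; the remaining 23/140 takes 23/4 minutes.
Total = 3 + 23/4 = 35/4 minutes.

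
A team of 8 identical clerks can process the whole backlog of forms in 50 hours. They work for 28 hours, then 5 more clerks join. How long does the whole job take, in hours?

One clerk does 1/400 of the job per hour.
After 28 hours with 8 clerks, 14/25 is done (11/25 left).
With 13 clerks the rate is 13/400, so the rest takes 11/25 ÷ 13/400 = 176/13 hours.
Total = 28 + 176/13 = 540/13 hours.

540/13 hours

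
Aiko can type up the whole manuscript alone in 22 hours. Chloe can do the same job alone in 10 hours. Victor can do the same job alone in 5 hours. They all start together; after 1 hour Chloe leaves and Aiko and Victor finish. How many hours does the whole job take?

11/3 hours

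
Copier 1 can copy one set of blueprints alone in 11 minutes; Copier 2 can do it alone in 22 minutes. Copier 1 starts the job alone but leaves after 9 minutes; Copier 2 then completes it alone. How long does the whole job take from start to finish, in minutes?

In 9 minutes Copier 1 does 9/11 of the job, leaving 2/11.
Copier 2 works at 1/22 per minute, so finishing takes 2/11 ÷ 1/22 = 4 minutes.
Total time = 9 + 4 = 13 minutes.

13 minutes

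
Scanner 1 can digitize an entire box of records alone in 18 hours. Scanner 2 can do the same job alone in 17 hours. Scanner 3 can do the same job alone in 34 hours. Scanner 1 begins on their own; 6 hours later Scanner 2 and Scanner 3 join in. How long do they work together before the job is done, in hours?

In the first 6 hours Scanner 1 alone does 6/18 = 1/3 of the job, leaving 2/3.
Once everyone is working, combined rate: 1/18 + 1/17 + 1/34 = (17 + 18 + 9)/306 = 44/306 = 22/153 per hour.
Remaining 2/3 at 22/153 per hour takes 51/11 hours.

51/11 hours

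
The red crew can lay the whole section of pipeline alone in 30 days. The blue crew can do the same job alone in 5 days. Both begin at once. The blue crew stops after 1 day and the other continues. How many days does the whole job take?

In the first 1 day the combined rate is 7/30, so 7/30 of the job is done, leaving 23/30.
After the blue crew leaves the rate is 1/30 per day; the remaining 23/30 takes 23 days.
Total = 1 + 23 = 24 days.

24 days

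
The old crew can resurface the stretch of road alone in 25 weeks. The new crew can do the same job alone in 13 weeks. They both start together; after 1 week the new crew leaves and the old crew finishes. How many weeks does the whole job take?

300/13 weeks

In the first 1 week the combined rate is 38/325, so 38/325 of the job is done, leaving 287/325.
After the new crew leaves the rate is 1/25 per week; the remaining 287/325 takes 287/13 weeks.
Total = 1 + 287/13 = 300/13 weeks.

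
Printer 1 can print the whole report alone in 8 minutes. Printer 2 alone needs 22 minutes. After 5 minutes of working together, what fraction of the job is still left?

Combined rate: 1/8 + 1/22 = (11 + 4)/88 = 15/88 per minute.
In 5 minutes they complete 5·15/88 = 75/88 of the job.
So 13/88 remains.

13/88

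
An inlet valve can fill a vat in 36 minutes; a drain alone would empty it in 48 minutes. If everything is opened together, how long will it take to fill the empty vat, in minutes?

Net rate = 1/36 − 1/48 = (4 − 3)/144 = 1/144 per minute.
Filling time = 1 ÷ (1/144) = 144 minutes.

144 minutes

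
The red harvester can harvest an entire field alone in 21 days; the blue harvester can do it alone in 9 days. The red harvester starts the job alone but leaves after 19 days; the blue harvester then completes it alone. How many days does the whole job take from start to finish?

In 19 days the red harvester does 19/21 of the job, leaving 2/21.
The blue harvester works at 1/9 per day, so finishing takes 2/21 ÷ 1/9 = 6/7 days.
Total time = 19 + 6/7 = 139/7 days.

139/7 days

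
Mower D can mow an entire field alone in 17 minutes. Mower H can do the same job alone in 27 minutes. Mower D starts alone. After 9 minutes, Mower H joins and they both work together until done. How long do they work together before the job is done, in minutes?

In the first 9 minutes Mower D alone does 9/17 of the job, leaving 8/17.
Once everyone is working, combined rate: 1/17 + 1/27 = (27 + 17)/459 = 44/459 per minute.
Remaining 8/17 at 44/459 per minute takes 54/11 minutes.

54/11 minutes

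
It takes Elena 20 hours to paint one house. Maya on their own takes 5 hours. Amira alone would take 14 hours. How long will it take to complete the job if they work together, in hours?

Combined rate: 1/20 + 1/5 + 1/14 = (7 + 28 + 10)/140 = 45/140 = 9/28 per hour.
Time = 1 ÷ (9/28) = 28/9 hours.

28/9 hours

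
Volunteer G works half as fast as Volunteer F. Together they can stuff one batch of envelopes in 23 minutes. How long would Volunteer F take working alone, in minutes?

69/2 minutes

Let Volunteer F's rate be r; then Volunteer G's rate is (1/2)r, so together (1/2 + 1)r = (3/2)r = 1/23.
Thus r = 2/69 per minute.
Volunteer F alone: 69/2 minutes; Volunteer G alone: 69 minutes.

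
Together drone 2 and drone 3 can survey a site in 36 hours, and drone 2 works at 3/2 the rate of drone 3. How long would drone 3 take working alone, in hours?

Let drone 3's rate be r; then drone 2's rate is (3/2)r, so together (3/2 + 1)r = (5/2)r = 1/36.
Thus r = 1/90 per hour.
Drone 3 alone: 90 hours; drone 2 alone: 60 hours.

90 hours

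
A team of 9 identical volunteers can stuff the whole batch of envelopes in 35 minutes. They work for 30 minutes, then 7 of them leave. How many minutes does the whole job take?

One volunteer does 1/315 of the job per minute.
After 30 minutes with 9 volunteers, 6/7 is done (1/7 left).
With 2 volunteers the rate is 2/315, so the rest takes 1/7 ÷ 2/315 = 45/2 minutes.
Total = 30 + 45/2 = 105/2 minutes.

105/2 minutes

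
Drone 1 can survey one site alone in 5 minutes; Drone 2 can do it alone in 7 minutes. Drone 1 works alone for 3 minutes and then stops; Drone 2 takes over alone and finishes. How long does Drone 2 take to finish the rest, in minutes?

14/5 minutes

In 3 minutes Drone 1 does 3/5 of the job, leaving 2/5.
Drone 2 works at 1/7 per minute, so finishing takes 2/5 ÷ 1/7 = 14/5 minutes.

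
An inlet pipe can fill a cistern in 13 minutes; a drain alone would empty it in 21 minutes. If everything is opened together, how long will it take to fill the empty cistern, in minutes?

273/8 minutes

Net rate = 1/13 − 1/21 = (21 − 13)/273 = 8/273 per minute.
Filling time = 1 ÷ (8/273) = 273/8 minutes.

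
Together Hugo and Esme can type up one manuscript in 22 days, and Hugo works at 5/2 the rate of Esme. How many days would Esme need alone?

Let Esme's rate be r; then Hugo's rate is (5/2)r, so together (5/2 + 1)r = (7/2)r = 1/22.
Thus r = 1/77 per day.
Esme alone: 77 days; Hugo alone: 154/5 days.

77 days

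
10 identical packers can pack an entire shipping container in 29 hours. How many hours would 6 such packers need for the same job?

Total work is 10·29 = 290 packer-hours.
With 6 packers: 290/6 = 145/3 hours.

145/3 hours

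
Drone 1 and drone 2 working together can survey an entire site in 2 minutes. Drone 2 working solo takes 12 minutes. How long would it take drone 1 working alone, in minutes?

Combined rate is 1/2 per minute.
Known contribution: 1/12 per minute.
So drone 1's rate is 1/2 − 1/12 = 5/12, meaning 12/5 minutes alone.

12/5 minutes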